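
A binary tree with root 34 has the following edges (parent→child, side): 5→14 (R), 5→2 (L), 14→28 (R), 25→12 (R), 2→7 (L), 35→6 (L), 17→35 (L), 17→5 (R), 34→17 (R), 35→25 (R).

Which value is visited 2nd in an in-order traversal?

In-order visits the left subtree, then the node, then the right subtree.
At 34: no left child.
Visit 34.
At 34: go right to 17.
  At 17: go left to 35.
    At 35: go left to 6.
      6 is a leaf — visit 6.
    Visit 35.
    At 35: go right to 25.
      At 25: no left child.
      Visit 25.
      At 25: go right to 12.
        12 is a leaf — visit 12.
  Visit 17.
  At 17: go right to 5.
    At 5: go left to 2.
      At 2: go left to 7.
        7 is a leaf — visit 7.
      Visit 2.
      At 2: no right child.
    Visit 5.
    At 5: go right to 14.
      At 14: no left child.
      Visit 14.
      At 14: go right to 28.
        28 is a leaf — visit 28.
Full in-order sequence: 34, 6, 35, 25, 12, 17, 7, 2, 5, 14, 28.

6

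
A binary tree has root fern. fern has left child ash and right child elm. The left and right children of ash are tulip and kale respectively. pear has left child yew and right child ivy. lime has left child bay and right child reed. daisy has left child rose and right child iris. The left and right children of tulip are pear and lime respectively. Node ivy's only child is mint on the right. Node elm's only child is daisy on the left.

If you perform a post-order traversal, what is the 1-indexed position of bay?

Post-order visits the left subtree, then the right subtree, then the node.
At fern: go left to ash.
  At ash: go left to tulip.
    At tulip: go left to pear.
      At pear: go left to yew.
        yew is a leaf — visit yew.
      At pear: go right to ivy.
        At ivy: no left child.
        At ivy: go right to mint.
          mint is a leaf — visit mint.
        Visit ivy.
      Visit pear.
    At tulip: go right to lime.
      At lime: go left to bay.
        bay is a leaf — visit bay.
      At lime: go right to reed.
        reed is a leaf — visit reed.
      Visit lime.
    Visit tulip.
  At ash: go right to kale.
    kale is a leaf — visit kale.
  Visit ash.
At fern: go right to elm.
  At elm: go left to daisy.
    At daisy: go left to rose.
      rose is a leaf — visit rose.
    At daisy: go right to iris.
      iris is a leaf — visit iris.
    Visit daisy.
  At elm: no right child.
  Visit elm.
Visit fern.
Full post-order sequence: yew, mint, ivy, pear, bay, reed, lime, tulip, kale, ash, rose, iris, daisy, elm, fern.

5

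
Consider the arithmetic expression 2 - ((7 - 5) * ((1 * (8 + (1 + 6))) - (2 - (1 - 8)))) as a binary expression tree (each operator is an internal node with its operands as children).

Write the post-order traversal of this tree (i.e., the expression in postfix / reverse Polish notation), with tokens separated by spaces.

Post-order on an expression tree gives postfix notation: for each operator, emit left operand, right operand, then the operator.

2 7 5 - 1 8 1 6 + + * 2 1 8 - - - * -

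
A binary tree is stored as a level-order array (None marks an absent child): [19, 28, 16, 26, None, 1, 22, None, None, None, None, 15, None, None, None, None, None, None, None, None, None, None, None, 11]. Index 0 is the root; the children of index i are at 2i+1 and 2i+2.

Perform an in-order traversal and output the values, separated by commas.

26, 28, 19, 11, 15, 1, 16, 22

In-order visits the left subtree, then the node, then the right subtree.
At 19: go left to 28.
  At 28: go left to 26.
    26 is a leaf — visit 26.
  Visit 28.
  At 28: no right child.
Visit 19.
At 19: go right to 16.
  At 16: go left to 1.
    At 1: go left to 15.
      At 15: go left to 11.
        11 is a leaf — visit 11.
      Visit 15.
      At 15: no right child.
    Visit 1.
    At 1: no right child.
  Visit 16.
  At 16: go right to 22.
    22 is a leaf — visit 22.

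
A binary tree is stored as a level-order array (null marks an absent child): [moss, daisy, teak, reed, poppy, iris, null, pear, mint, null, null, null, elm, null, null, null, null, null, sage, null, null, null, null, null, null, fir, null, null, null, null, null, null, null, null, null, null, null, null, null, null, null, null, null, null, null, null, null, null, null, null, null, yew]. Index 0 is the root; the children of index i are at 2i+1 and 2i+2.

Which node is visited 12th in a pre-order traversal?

yew

Pre-order visits the node, then its left subtree, then its right subtree.
Visit moss.
At moss: go left to daisy.
  Visit daisy.
  At daisy: go left to reed.
    Visit reed.
    At reed: go left to pear.
      pear is a leaf — visit pear.
    At reed: go right to mint.
      Visit mint.
      At mint: no left child.
      At mint: go right to sage.
        sage is a leaf — visit sage.
  At daisy: go right to poppy.
    poppy is a leaf — visit poppy.
At moss: go right to teak.
  Visit teak.
  At teak: go left to iris.
    Visit iris.
    At iris: no left child.
    At iris: go right to elm.
      Visit elm.
      At elm: go left to fir.
        Visit fir.
        At fir: go left to yew.
          yew is a leaf — visit yew.
        At fir: no right child.
      At elm: no right child.
  At teak: no right child.
Full pre-order sequence: moss, daisy, reed, pear, mint, sage, poppy, teak, iris, elm, fir, yew.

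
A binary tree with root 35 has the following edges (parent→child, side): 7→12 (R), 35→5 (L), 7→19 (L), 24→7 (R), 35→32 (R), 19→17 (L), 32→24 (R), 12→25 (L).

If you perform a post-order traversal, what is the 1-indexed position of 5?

Post-order visits the left subtree, then the right subtree, then the node.
At 35: go left to 5.
  5 is a leaf — visit 5.
At 35: go right to 32.
  At 32: no left child.
  At 32: go right to 24.
    At 24: no left child.
    At 24: go right to 7.
      At 7: go left to 19.
        At 19: go left to 17.
          17 is a leaf — visit 17.
        At 19: no right child.
        Visit 19.
      At 7: go right to 12.
        At 12: go left to 25.
          25 is a leaf — visit 25.
        At 12: no right child.
        Visit 12.
      Visit 7.
    Visit 24.
  Visit 32.
Visit 35.
Full post-order sequence: 5, 17, 19, 25, 12, 7, 24, 32, 35.

1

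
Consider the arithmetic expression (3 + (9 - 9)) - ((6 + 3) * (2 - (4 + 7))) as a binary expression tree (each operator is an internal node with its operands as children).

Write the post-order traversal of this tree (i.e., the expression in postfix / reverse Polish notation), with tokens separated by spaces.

Post-order on an expression tree gives postfix notation: for each operator, emit left operand, right operand, then the operator.

3 9 9 - + 6 3 + 2 4 7 + - * -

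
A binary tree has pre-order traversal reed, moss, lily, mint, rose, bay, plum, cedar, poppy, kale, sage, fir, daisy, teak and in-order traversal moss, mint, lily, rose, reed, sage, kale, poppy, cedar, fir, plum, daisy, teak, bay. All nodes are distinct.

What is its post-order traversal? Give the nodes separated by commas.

The first element of pre-order is the root; it splits in-order into left and right subtrees.
Root reed: left subtree has 4 nodes {moss, mint, lily, rose}, right has 9 {sage, kale, poppy, cedar, fir, plum, daisy, teak, bay}.
  Root moss: left subtree has 0 nodes { }, right has 3 {mint, lily, rose}.
    Root lily: left subtree has 1 node {mint}, right has 1 {rose}.
  Root bay: left subtree has 8 nodes {sage, kale, poppy, cedar, fir, plum, daisy, teak}, right has 0 { }.
    Root plum: left subtree has 5 nodes {sage, kale, poppy, cedar, fir}, right has 2 {daisy, teak}.
      Root cedar: left subtree has 3 nodes {sage, kale, poppy}, right has 1 {fir}.
        Root poppy: left subtree has 2 nodes {sage, kale}, right has 0 { }.
          Root kale: left subtree has 1 node {sage}, right has 0 { }.
      Root daisy: left subtree has 0 nodes { }, right has 1 {teak}.

mint, rose, lily, moss, sage, kale, poppy, fir, cedar, teak, daisy, plum, bay, reed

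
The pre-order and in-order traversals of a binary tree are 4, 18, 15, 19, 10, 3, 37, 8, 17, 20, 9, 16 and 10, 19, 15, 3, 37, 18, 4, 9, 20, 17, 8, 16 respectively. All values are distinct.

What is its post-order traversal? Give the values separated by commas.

The first element of pre-order is the root; it splits in-order into left and right subtrees.
Root 4: left subtree has 6 nodes {10, 19, 15, 3, 37, 18}, right has 5 {9, 20, 17, 8, 16}.
  Root 18: left subtree has 5 nodes {10, 19, 15, 3, 37}, right has 0 { }.
    Root 15: left subtree has 2 nodes {10, 19}, right has 2 {3, 37}.
      Root 19: left subtree has 1 node {10}, right has 0 { }.
      Root 3: left subtree has 0 nodes { }, right has 1 {37}.
  Root 8: left subtree has 3 nodes {9, 20, 17}, right has 1 {16}.
    Root 17: left subtree has 2 nodes {9, 20}, right has 0 { }.
      Root 20: left subtree has 1 node {9}, right has 0 { }.

10, 19, 37, 3, 15, 18, 9, 20, 17, 16, 8, 4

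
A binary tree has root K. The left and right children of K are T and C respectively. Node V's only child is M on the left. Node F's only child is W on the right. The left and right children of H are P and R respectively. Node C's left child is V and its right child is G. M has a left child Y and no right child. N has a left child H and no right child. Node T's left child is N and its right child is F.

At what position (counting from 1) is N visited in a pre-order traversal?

Pre-order visits the node, then its left subtree, then its right subtree.
Visit K.
At K: go left to T.
  Visit T.
  At T: go left to N.
    Visit N.
    At N: go left to H.
      Visit H.
      At H: go left to P.
        P is a leaf — visit P.
      At H: go right to R.
        R is a leaf — visit R.
    At N: no right child.
  At T: go right to F.
    Visit F.
    At F: no left child.
    At F: go right to W.
      W is a leaf — visit W.
At K: go right to C.
  Visit C.
  At C: go left to V.
    Visit V.
    At V: go left to M.
      Visit M.
      At M: go left to Y.
        Y is a leaf — visit Y.
      At M: no right child.
    At V: no right child.
  At C: go right to G.
    G is a leaf — visit G.
Full pre-order sequence: K, T, N, H, P, R, F, W, C, V, M, Y, G.

3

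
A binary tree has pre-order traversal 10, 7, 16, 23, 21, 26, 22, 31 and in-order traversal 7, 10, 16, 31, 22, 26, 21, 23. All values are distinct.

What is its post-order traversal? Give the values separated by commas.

The first element of pre-order is the root; it splits in-order into left and right subtrees.
Root 10: left subtree has 1 node {7}, right has 6 {16, 31, 22, 26, 21, 23}.
  Root 16: left subtree has 0 nodes { }, right has 5 {31, 22, 26, 21, 23}.
    Root 23: left subtree has 4 nodes {31, 22, 26, 21}, right has 0 { }.
      Root 21: left subtree has 3 nodes {31, 22, 26}, right has 0 { }.
        Root 26: left subtree has 2 nodes {31, 22}, right has 0 { }.
          Root 22: left subtree has 1 node {31}, right has 0 { }.

7, 31, 22, 26, 21, 23, 16, 10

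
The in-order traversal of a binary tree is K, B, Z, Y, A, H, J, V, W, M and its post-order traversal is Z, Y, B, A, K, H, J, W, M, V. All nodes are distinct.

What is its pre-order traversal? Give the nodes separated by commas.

V, J, H, K, A, B, Y, Z, M, W

The last element of post-order is the root; it splits in-order into left and right subtrees.
Root V: left subtree has 7 nodes {K, B, Z, Y, A, H, J}, right has 2 {W, M}.
  Root J: left subtree has 6 nodes {K, B, Z, Y, A, H}, right has 0 { }.
    Root H: left subtree has 5 nodes {K, B, Z, Y, A}, right has 0 { }.
      Root K: left subtree has 0 nodes { }, right has 4 {B, Z, Y, A}.
        Root A: left subtree has 3 nodes {B, Z, Y}, right has 0 { }.
          Root B: left subtree has 0 nodes { }, right has 2 {Z, Y}.
            Root Y: left subtree has 1 node {Z}, right has 0 { }.
  Root M: left subtree has 1 node {W}, right has 0 { }.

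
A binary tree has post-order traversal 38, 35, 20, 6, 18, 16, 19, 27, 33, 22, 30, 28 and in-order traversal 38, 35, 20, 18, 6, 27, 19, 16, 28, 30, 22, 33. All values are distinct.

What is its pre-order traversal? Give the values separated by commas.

28, 27, 18, 20, 35, 38, 6, 19, 16, 30, 22, 33

The last element of post-order is the root; it splits in-order into left and right subtrees.
Root 28: left subtree has 8 nodes {38, 35, 20, 18, 6, 27, 19, 16}, right has 3 {30, 22, 33}.
  Root 27: left subtree has 5 nodes {38, 35, 20, 18, 6}, right has 2 {19, 16}.
    Root 18: left subtree has 3 nodes {38, 35, 20}, right has 1 {6}.
      Root 20: left subtree has 2 nodes {38, 35}, right has 0 { }.
        Root 35: left subtree has 1 node {38}, right has 0 { }.
    Root 19: left subtree has 0 nodes { }, right has 1 {16}.
  Root 30: left subtree has 0 nodes { }, right has 2 {22, 33}.
    Root 22: left subtree has 0 nodes { }, right has 1 {33}.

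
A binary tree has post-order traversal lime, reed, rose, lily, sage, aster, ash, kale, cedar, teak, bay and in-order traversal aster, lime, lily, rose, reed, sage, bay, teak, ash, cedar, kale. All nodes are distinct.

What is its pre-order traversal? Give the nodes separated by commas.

The last element of post-order is the root; it splits in-order into left and right subtrees.
Root bay: left subtree has 6 nodes {aster, lime, lily, rose, reed, sage}, right has 4 {teak, ash, cedar, kale}.
  Root aster: left subtree has 0 nodes { }, right has 5 {lime, lily, rose, reed, sage}.
    Root sage: left subtree has 4 nodes {lime, lily, rose, reed}, right has 0 { }.
      Root lily: left subtree has 1 node {lime}, right has 2 {rose, reed}.
        Root rose: left subtree has 0 nodes { }, right has 1 {reed}.
  Root teak: left subtree has 0 nodes { }, right has 3 {ash, cedar, kale}.
    Root cedar: left subtree has 1 node {ash}, right has 1 {kale}.

bay, aster, sage, lily, lime, rose, reed, teak, cedar, ash, kale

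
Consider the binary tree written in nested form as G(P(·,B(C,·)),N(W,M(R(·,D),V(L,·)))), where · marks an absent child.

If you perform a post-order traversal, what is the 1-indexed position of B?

Post-order visits the left subtree, then the right subtree, then the node.
At G: go left to P.
  At P: no left child.
  At P: go right to B.
    At B: go left to C.
      C is a leaf — visit C.
    At B: no right child.
    Visit B.
  Visit P.
At G: go right to N.
  At N: go left to W.
    W is a leaf — visit W.
  At N: go right to M.
    At M: go left to R.
      At R: no left child.
      At R: go right to D.
        D is a leaf — visit D.
      Visit R.
    At M: go right to V.
      At V: go left to L.
        L is a leaf — visit L.
      At V: no right child.
      Visit V.
    Visit M.
  Visit N.
Visit G.
Full post-order sequence: C, B, P, W, D, R, L, V, M, N, G.

2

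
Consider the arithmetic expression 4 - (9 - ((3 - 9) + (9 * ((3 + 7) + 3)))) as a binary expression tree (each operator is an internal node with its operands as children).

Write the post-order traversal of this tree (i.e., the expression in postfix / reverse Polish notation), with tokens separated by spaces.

Post-order on an expression tree gives postfix notation: for each operator, emit left operand, right operand, then the operator.

4 9 3 9 - 9 3 7 + 3 + * + - -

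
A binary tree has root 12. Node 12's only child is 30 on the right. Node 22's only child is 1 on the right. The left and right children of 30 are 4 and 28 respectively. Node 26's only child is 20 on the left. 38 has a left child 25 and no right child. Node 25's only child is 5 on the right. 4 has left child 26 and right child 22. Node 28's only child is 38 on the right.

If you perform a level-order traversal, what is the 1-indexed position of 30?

Level-order visits nodes level by level from the root, left to right within each level.
Level 0: 12
Level 1: 30
Level 2: 4, 28
Level 3: 26, 22, 38
Level 4: 20, 1, 25
Level 5: 5
Full level-order sequence: 12, 30, 4, 28, 26, 22, 38, 20, 1, 25, 5.

2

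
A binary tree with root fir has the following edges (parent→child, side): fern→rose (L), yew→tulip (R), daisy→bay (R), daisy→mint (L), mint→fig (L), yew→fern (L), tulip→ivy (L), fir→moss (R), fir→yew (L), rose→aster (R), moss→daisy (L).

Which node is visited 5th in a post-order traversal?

Post-order visits the left subtree, then the right subtree, then the node.
At fir: go left to yew.
  At yew: go left to fern.
    At fern: go left to rose.
      At rose: no left child.
      At rose: go right to aster.
        aster is a leaf — visit aster.
      Visit rose.
    At fern: no right child.
    Visit fern.
  At yew: go right to tulip.
    At tulip: go left to ivy.
      ivy is a leaf — visit ivy.
    At tulip: no right child.
    Visit tulip.
  Visit yew.
At fir: go right to moss.
  At moss: go left to daisy.
    At daisy: go left to mint.
      At mint: go left to fig.
        fig is a leaf — visit fig.
      At mint: no right child.
      Visit mint.
    At daisy: go right to bay.
      bay is a leaf — visit bay.
    Visit daisy.
  At moss: no right child.
  Visit moss.
Visit fir.
Full post-order sequence: aster, rose, fern, ivy, tulip, yew, fig, mint, bay, daisy, moss, fir.

tulip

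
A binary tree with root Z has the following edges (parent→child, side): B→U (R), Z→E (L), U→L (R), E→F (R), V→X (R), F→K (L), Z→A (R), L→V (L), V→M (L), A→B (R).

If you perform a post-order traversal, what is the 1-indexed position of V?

Post-order visits the left subtree, then the right subtree, then the node.
At Z: go left to E.
  At E: no left child.
  At E: go right to F.
    At F: go left to K.
      K is a leaf — visit K.
    At F: no right child.
    Visit F.
  Visit E.
At Z: go right to A.
  At A: no left child.
  At A: go right to B.
    At B: no left child.
    At B: go right to U.
      At U: no left child.
      At U: go right to L.
        At L: go left to V.
          At V: go left to M.
            M is a leaf — visit M.
          At V: go right to X.
            X is a leaf — visit X.
          Visit V.
        At L: no right child.
        Visit L.
      Visit U.
    Visit B.
  Visit A.
Visit Z.
Full post-order sequence: K, F, E, M, X, V, L, U, B, A, Z.

6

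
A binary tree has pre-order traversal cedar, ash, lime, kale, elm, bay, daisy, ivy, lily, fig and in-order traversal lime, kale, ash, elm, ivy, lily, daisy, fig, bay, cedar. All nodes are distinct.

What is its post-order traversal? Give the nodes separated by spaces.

kale lime lily ivy fig daisy bay elm ash cedar

The first element of pre-order is the root; it splits in-order into left and right subtrees.
Root cedar: left subtree has 9 nodes {lime, kale, ash, elm, ivy, lily, daisy, fig, bay}, right has 0 { }.
  Root ash: left subtree has 2 nodes {lime, kale}, right has 6 {elm, ivy, lily, daisy, fig, bay}.
    Root lime: left subtree has 0 nodes { }, right has 1 {kale}.
    Root elm: left subtree has 0 nodes { }, right has 5 {ivy, lily, daisy, fig, bay}.
      Root bay: left subtree has 4 nodes {ivy, lily, daisy, fig}, right has 0 { }.
        Root daisy: left subtree has 2 nodes {ivy, lily}, right has 1 {fig}.
          Root ivy: left subtree has 0 nodes { }, right has 1 {lily}.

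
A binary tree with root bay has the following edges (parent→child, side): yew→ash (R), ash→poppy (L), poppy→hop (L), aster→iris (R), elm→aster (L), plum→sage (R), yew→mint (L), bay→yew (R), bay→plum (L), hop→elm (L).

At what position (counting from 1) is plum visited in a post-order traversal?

Post-order visits the left subtree, then the right subtree, then the node.
At bay: go left to plum.
  At plum: no left child.
  At plum: go right to sage.
    sage is a leaf — visit sage.
  Visit plum.
At bay: go right to yew.
  At yew: go left to mint.
    mint is a leaf — visit mint.
  At yew: go right to ash.
    At ash: go left to poppy.
      At poppy: go left to hop.
        At hop: go left to elm.
          At elm: go left to aster.
            At aster: no left child.
            At aster: go right to iris.
              iris is a leaf — visit iris.
            Visit aster.
          At elm: no right child.
          Visit elm.
        At hop: no right child.
        Visit hop.
      At poppy: no right child.
      Visit poppy.
    At ash: no right child.
    Visit ash.
  Visit yew.
Visit bay.
Full post-order sequence: sage, plum, mint, iris, aster, elm, hop, poppy, ash, yew, bay.

2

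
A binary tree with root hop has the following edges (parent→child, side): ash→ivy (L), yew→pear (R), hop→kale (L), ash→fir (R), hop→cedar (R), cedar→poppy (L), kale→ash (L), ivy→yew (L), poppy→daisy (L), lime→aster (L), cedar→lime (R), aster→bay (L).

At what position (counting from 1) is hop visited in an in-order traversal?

7

In-order visits the left subtree, then the node, then the right subtree.
At hop: go left to kale.
  At kale: go left to ash.
    At ash: go left to ivy.
      At ivy: go left to yew.
        At yew: no left child.
        Visit yew.
        At yew: go right to pear.
          pear is a leaf — visit pear.
      Visit ivy.
      At ivy: no right child.
    Visit ash.
    At ash: go right to fir.
      fir is a leaf — visit fir.
  Visit kale.
  At kale: no right child.
Visit hop.
At hop: go right to cedar.
  At cedar: go left to poppy.
    At poppy: go left to daisy.
      daisy is a leaf — visit daisy.
    Visit poppy.
    At poppy: no right child.
  Visit cedar.
  At cedar: go right to lime.
    At lime: go left to aster.
      At aster: go left to bay.
        bay is a leaf — visit bay.
      Visit aster.
      At aster: no right child.
    Visit lime.
    At lime: no right child.
Full in-order sequence: yew, pear, ivy, ash, fir, kale, hop, daisy, poppy, cedar, bay, aster, lime.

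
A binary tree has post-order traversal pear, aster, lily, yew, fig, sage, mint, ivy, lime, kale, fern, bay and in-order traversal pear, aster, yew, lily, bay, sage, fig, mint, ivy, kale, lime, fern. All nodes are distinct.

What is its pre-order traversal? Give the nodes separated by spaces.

bay yew aster pear lily fern kale ivy mint sage fig lime

The last element of post-order is the root; it splits in-order into left and right subtrees.
Root bay: left subtree has 4 nodes {pear, aster, yew, lily}, right has 7 {sage, fig, mint, ivy, kale, lime, fern}.
  Root yew: left subtree has 2 nodes {pear, aster}, right has 1 {lily}.
    Root aster: left subtree has 1 node {pear}, right has 0 { }.
  Root fern: left subtree has 6 nodes {sage, fig, mint, ivy, kale, lime}, right has 0 { }.
    Root kale: left subtree has 4 nodes {sage, fig, mint, ivy}, right has 1 {lime}.
      Root ivy: left subtree has 3 nodes {sage, fig, mint}, right has 0 { }.
        Root mint: left subtree has 2 nodes {sage, fig}, right has 0 { }.
          Root sage: left subtree has 0 nodes { }, right has 1 {fig}.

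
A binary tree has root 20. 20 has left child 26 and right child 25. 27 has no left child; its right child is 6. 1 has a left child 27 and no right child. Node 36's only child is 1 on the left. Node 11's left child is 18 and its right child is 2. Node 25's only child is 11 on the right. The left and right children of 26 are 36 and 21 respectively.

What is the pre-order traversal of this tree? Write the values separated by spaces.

20 26 36 1 27 6 21 25 11 18 2

Pre-order visits the node, then its left subtree, then its right subtree.
Visit 20.
At 20: go left to 26.
  Visit 26.
  At 26: go left to 36.
    Visit 36.
    At 36: go left to 1.
      Visit 1.
      At 1: go left to 27.
        Visit 27.
        At 27: no left child.
        At 27: go right to 6.
          6 is a leaf — visit 6.
      At 1: no right child.
    At 36: no right child.
  At 26: go right to 21.
    21 is a leaf — visit 21.
At 20: go right to 25.
  Visit 25.
  At 25: no left child.
  At 25: go right to 11.
    Visit 11.
    At 11: go left to 18.
      18 is a leaf — visit 18.
    At 11: go right to 2.
      2 is a leaf — visit 2.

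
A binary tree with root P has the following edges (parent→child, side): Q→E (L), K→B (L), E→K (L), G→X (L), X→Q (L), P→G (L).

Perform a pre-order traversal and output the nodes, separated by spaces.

Pre-order visits the node, then its left subtree, then its right subtree.
Visit P.
At P: go left to G.
  Visit G.
  At G: go left to X.
    Visit X.
    At X: go left to Q.
      Visit Q.
      At Q: go left to E.
        Visit E.
        At E: go left to K.
          Visit K.
          At K: go left to B.
            B is a leaf — visit B.
          At K: no right child.
        At E: no right child.
      At Q: no right child.
    At X: no right child.
  At G: no right child.
At P: no right child.

P G X Q E K B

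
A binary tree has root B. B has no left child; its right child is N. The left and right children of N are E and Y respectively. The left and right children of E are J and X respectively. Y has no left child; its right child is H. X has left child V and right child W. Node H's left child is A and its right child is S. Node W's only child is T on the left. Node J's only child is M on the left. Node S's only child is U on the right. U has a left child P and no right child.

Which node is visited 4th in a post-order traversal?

T

Post-order visits the left subtree, then the right subtree, then the node.
At B: no left child.
At B: go right to N.
  At N: go left to E.
    At E: go left to J.
      At J: go left to M.
        M is a leaf — visit M.
      At J: no right child.
      Visit J.
    At E: go right to X.
      At X: go left to V.
        V is a leaf — visit V.
      At X: go right to W.
        At W: go left to T.
          T is a leaf — visit T.
        At W: no right child.
        Visit W.
      Visit X.
    Visit E.
  At N: go right to Y.
    At Y: no left child.
    At Y: go right to H.
      At H: go left to A.
        A is a leaf — visit A.
      At H: go right to S.
        At S: no left child.
        At S: go right to U.
          At U: go left to P.
            P is a leaf — visit P.
          At U: no right child.
          Visit U.
        Visit S.
      Visit H.
    Visit Y.
  Visit N.
Visit B.
Full post-order sequence: M, J, V, T, W, X, E, A, P, U, S, H, Y, N, B.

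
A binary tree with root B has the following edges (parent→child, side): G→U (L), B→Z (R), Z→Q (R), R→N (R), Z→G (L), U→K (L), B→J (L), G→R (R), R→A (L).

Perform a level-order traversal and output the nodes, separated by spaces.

Level-order visits nodes level by level from the root, left to right within each level.
Level 0: B
Level 1: J, Z
Level 2: G, Q
Level 3: U, R
Level 4: K, A, N

B J Z G Q U R K A N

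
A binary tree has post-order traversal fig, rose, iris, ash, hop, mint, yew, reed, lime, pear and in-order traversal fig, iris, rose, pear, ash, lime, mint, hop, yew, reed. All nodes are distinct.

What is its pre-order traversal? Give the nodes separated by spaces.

The last element of post-order is the root; it splits in-order into left and right subtrees.
Root pear: left subtree has 3 nodes {fig, iris, rose}, right has 6 {ash, lime, mint, hop, yew, reed}.
  Root iris: left subtree has 1 node {fig}, right has 1 {rose}.
  Root lime: left subtree has 1 node {ash}, right has 4 {mint, hop, yew, reed}.
    Root reed: left subtree has 3 nodes {mint, hop, yew}, right has 0 { }.
      Root yew: left subtree has 2 nodes {mint, hop}, right has 0 { }.
        Root mint: left subtree has 0 nodes { }, right has 1 {hop}.

pear iris fig rose lime ash reed yew mint hop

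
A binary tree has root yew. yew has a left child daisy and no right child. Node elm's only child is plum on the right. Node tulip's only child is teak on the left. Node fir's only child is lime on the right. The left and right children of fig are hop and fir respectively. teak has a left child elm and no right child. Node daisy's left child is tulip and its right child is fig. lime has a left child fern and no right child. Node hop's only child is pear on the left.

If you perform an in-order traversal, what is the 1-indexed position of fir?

In-order visits the left subtree, then the node, then the right subtree.
At yew: go left to daisy.
  At daisy: go left to tulip.
    At tulip: go left to teak.
      At teak: go left to elm.
        At elm: no left child.
        Visit elm.
        At elm: go right to plum.
          plum is a leaf — visit plum.
      Visit teak.
      At teak: no right child.
    Visit tulip.
    At tulip: no right child.
  Visit daisy.
  At daisy: go right to fig.
    At fig: go left to hop.
      At hop: go left to pear.
        pear is a leaf — visit pear.
      Visit hop.
      At hop: no right child.
    Visit fig.
    At fig: go right to fir.
      At fir: no left child.
      Visit fir.
      At fir: go right to lime.
        At lime: go left to fern.
          fern is a leaf — visit fern.
        Visit lime.
        At lime: no right child.
Visit yew.
At yew: no right child.
Full in-order sequence: elm, plum, teak, tulip, daisy, pear, hop, fig, fir, fern, lime, yew.

9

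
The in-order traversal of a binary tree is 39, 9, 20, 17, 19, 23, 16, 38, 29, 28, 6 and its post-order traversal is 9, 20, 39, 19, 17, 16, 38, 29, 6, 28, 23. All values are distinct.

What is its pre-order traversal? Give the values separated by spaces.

The last element of post-order is the root; it splits in-order into left and right subtrees.
Root 23: left subtree has 5 nodes {39, 9, 20, 17, 19}, right has 5 {16, 38, 29, 28, 6}.
  Root 17: left subtree has 3 nodes {39, 9, 20}, right has 1 {19}.
    Root 39: left subtree has 0 nodes { }, right has 2 {9, 20}.
      Root 20: left subtree has 1 node {9}, right has 0 { }.
  Root 28: left subtree has 3 nodes {16, 38, 29}, right has 1 {6}.
    Root 29: left subtree has 2 nodes {16, 38}, right has 0 { }.
      Root 38: left subtree has 1 node {16}, right has 0 { }.

23 17 39 20 9 19 28 29 38 16 6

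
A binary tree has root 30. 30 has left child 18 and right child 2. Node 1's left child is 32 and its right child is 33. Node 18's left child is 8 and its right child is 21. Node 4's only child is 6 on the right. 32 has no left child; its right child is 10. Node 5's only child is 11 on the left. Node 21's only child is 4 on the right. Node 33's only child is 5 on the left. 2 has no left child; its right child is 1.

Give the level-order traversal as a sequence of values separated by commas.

Level-order visits nodes level by level from the root, left to right within each level.
Level 0: 30
Level 1: 18, 2
Level 2: 8, 21, 1
Level 3: 4, 32, 33
Level 4: 6, 10, 5
Level 5: 11

30, 18, 2, 8, 21, 1, 4, 32, 33, 6, 10, 5, 11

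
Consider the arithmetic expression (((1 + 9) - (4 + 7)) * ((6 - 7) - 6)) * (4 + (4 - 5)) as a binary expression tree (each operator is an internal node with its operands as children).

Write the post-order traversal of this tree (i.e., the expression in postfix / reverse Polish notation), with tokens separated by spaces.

1 9 + 4 7 + - 6 7 - 6 - * 4 4 5 - + *

Post-order on an expression tree gives postfix notation: for each operator, emit left operand, right operand, then the operator.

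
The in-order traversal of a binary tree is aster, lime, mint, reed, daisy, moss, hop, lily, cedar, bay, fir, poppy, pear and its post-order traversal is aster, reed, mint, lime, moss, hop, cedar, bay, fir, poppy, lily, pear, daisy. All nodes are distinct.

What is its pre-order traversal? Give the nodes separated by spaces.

The last element of post-order is the root; it splits in-order into left and right subtrees.
Root daisy: left subtree has 4 nodes {aster, lime, mint, reed}, right has 8 {moss, hop, lily, cedar, bay, fir, poppy, pear}.
  Root lime: left subtree has 1 node {aster}, right has 2 {mint, reed}.
    Root mint: left subtree has 0 nodes { }, right has 1 {reed}.
  Root pear: left subtree has 7 nodes {moss, hop, lily, cedar, bay, fir, poppy}, right has 0 { }.
    Root lily: left subtree has 2 nodes {moss, hop}, right has 4 {cedar, bay, fir, poppy}.
      Root hop: left subtree has 1 node {moss}, right has 0 { }.
      Root poppy: left subtree has 3 nodes {cedar, bay, fir}, right has 0 { }.
        Root fir: left subtree has 2 nodes {cedar, bay}, right has 0 { }.
          Root bay: left subtree has 1 node {cedar}, right has 0 { }.

daisy lime aster mint reed pear lily hop moss poppy fir bay cedar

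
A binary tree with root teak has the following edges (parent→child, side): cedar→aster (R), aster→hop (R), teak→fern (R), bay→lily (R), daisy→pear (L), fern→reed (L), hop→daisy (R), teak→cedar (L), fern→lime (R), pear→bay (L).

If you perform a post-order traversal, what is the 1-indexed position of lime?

Post-order visits the left subtree, then the right subtree, then the node.
At teak: go left to cedar.
  At cedar: no left child.
  At cedar: go right to aster.
    At aster: no left child.
    At aster: go right to hop.
      At hop: no left child.
      At hop: go right to daisy.
        At daisy: go left to pear.
          At pear: go left to bay.
            At bay: no left child.
            At bay: go right to lily.
              lily is a leaf — visit lily.
            Visit bay.
          At pear: no right child.
          Visit pear.
        At daisy: no right child.
        Visit daisy.
      Visit hop.
    Visit aster.
  Visit cedar.
At teak: go right to fern.
  At fern: go left to reed.
    reed is a leaf — visit reed.
  At fern: go right to lime.
    lime is a leaf — visit lime.
  Visit fern.
Visit teak.
Full post-order sequence: lily, bay, pear, daisy, hop, aster, cedar, reed, lime, fern, teak.

9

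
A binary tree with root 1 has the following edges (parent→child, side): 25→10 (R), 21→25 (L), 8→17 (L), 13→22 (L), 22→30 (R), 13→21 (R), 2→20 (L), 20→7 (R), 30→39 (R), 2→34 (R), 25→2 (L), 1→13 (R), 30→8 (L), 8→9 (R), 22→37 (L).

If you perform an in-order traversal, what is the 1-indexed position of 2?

In-order visits the left subtree, then the node, then the right subtree.
At 1: no left child.
Visit 1.
At 1: go right to 13.
  At 13: go left to 22.
    At 22: go left to 37.
      37 is a leaf — visit 37.
    Visit 22.
    At 22: go right to 30.
      At 30: go left to 8.
        At 8: go left to 17.
          17 is a leaf — visit 17.
        Visit 8.
        At 8: go right to 9.
          9 is a leaf — visit 9.
      Visit 30.
      At 30: go right to 39.
        39 is a leaf — visit 39.
  Visit 13.
  At 13: go right to 21.
    At 21: go left to 25.
      At 25: go left to 2.
        At 2: go left to 20.
          At 20: no left child.
          Visit 20.
          At 20: go right to 7.
            7 is a leaf — visit 7.
        Visit 2.
        At 2: go right to 34.
          34 is a leaf — visit 34.
      Visit 25.
      At 25: go right to 10.
        10 is a leaf — visit 10.
    Visit 21.
    At 21: no right child.
Full in-order sequence: 1, 37, 22, 17, 8, 9, 30, 39, 13, 20, 7, 2, 34, 25, 10, 21.

12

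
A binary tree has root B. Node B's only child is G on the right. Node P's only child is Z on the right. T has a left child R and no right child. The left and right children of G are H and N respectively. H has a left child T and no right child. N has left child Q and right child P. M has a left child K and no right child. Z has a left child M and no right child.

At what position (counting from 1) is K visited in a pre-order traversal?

11

Pre-order visits the node, then its left subtree, then its right subtree.
Visit B.
At B: no left child.
At B: go right to G.
  Visit G.
  At G: go left to H.
    Visit H.
    At H: go left to T.
      Visit T.
      At T: go left to R.
        R is a leaf — visit R.
      At T: no right child.
    At H: no right child.
  At G: go right to N.
    Visit N.
    At N: go left to Q.
      Q is a leaf — visit Q.
    At N: go right to P.
      Visit P.
      At P: no left child.
      At P: go right to Z.
        Visit Z.
        At Z: go left to M.
          Visit M.
          At M: go left to K.
            K is a leaf — visit K.
          At M: no right child.
        At Z: no right child.
Full pre-order sequence: B, G, H, T, R, N, Q, P, Z, M, K.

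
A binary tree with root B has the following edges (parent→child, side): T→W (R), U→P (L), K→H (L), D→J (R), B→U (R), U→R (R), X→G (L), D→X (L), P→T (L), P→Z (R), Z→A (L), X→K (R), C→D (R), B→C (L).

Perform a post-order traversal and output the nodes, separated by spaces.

Post-order visits the left subtree, then the right subtree, then the node.
At B: go left to C.
  At C: no left child.
  At C: go right to D.
    At D: go left to X.
      At X: go left to G.
        G is a leaf — visit G.
      At X: go right to K.
        At K: go left to H.
          H is a leaf — visit H.
        At K: no right child.
        Visit K.
      Visit X.
    At D: go right to J.
      J is a leaf — visit J.
    Visit D.
  Visit C.
At B: go right to U.
  At U: go left to P.
    At P: go left to T.
      At T: no left child.
      At T: go right to W.
        W is a leaf — visit W.
      Visit T.
    At P: go right to Z.
      At Z: go left to A.
        A is a leaf — visit A.
      At Z: no right child.
      Visit Z.
    Visit P.
  At U: go right to R.
    R is a leaf — visit R.
  Visit U.
Visit B.

G H K X J D C W T A Z P R U B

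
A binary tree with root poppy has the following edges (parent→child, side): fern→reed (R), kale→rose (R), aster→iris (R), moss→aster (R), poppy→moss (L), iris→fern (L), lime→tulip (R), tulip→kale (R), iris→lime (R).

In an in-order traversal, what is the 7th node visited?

In-order visits the left subtree, then the node, then the right subtree.
At poppy: go left to moss.
  At moss: no left child.
  Visit moss.
  At moss: go right to aster.
    At aster: no left child.
    Visit aster.
    At aster: go right to iris.
      At iris: go left to fern.
        At fern: no left child.
        Visit fern.
        At fern: go right to reed.
          reed is a leaf — visit reed.
      Visit iris.
      At iris: go right to lime.
        At lime: no left child.
        Visit lime.
        At lime: go right to tulip.
          At tulip: no left child.
          Visit tulip.
          At tulip: go right to kale.
            At kale: no left child.
            Visit kale.
            At kale: go right to rose.
              rose is a leaf — visit rose.
Visit poppy.
At poppy: no right child.
Full in-order sequence: moss, aster, fern, reed, iris, lime, tulip, kale, rose, poppy.

tulip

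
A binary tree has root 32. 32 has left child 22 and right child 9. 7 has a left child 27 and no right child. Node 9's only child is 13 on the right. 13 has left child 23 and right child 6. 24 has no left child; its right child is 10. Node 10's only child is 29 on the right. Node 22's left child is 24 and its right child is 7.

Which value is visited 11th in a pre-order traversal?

Pre-order visits the node, then its left subtree, then its right subtree.
Visit 32.
At 32: go left to 22.
  Visit 22.
  At 22: go left to 24.
    Visit 24.
    At 24: no left child.
    At 24: go right to 10.
      Visit 10.
      At 10: no left child.
      At 10: go right to 29.
        29 is a leaf — visit 29.
  At 22: go right to 7.
    Visit 7.
    At 7: go left to 27.
      27 is a leaf — visit 27.
    At 7: no right child.
At 32: go right to 9.
  Visit 9.
  At 9: no left child.
  At 9: go right to 13.
    Visit 13.
    At 13: go left to 23.
      23 is a leaf — visit 23.
    At 13: go right to 6.
      6 is a leaf — visit 6.
Full pre-order sequence: 32, 22, 24, 10, 29, 7, 27, 9, 13, 23, 6.

6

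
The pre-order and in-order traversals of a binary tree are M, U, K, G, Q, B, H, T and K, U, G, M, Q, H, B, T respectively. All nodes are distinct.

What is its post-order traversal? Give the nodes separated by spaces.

The first element of pre-order is the root; it splits in-order into left and right subtrees.
Root M: left subtree has 3 nodes {K, U, G}, right has 4 {Q, H, B, T}.
  Root U: left subtree has 1 node {K}, right has 1 {G}.
  Root Q: left subtree has 0 nodes { }, right has 3 {H, B, T}.
    Root B: left subtree has 1 node {H}, right has 1 {T}.

K G U H T B Q M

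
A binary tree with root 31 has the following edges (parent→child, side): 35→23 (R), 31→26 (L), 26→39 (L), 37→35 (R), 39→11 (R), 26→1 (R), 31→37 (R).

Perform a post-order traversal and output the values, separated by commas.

11, 39, 1, 26, 23, 35, 37, 31

Post-order visits the left subtree, then the right subtree, then the node.
At 31: go left to 26.
  At 26: go left to 39.
    At 39: no left child.
    At 39: go right to 11.
      11 is a leaf — visit 11.
    Visit 39.
  At 26: go right to 1.
    1 is a leaf — visit 1.
  Visit 26.
At 31: go right to 37.
  At 37: no left child.
  At 37: go right to 35.
    At 35: no left child.
    At 35: go right to 23.
      23 is a leaf — visit 23.
    Visit 35.
  Visit 37.
Visit 31.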